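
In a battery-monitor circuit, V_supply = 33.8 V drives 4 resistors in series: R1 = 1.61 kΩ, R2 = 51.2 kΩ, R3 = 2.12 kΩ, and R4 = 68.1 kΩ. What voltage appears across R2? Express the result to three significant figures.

Series total: ΣR = 1.61 + 51.2 + 2.12 + 68.1 = 123.0 kΩ.
Voltage divider: V = V_supply · (51.20 / 123.0) = 33.8 × 0.4162 = 14.07 V.

V ≈ 14.1 V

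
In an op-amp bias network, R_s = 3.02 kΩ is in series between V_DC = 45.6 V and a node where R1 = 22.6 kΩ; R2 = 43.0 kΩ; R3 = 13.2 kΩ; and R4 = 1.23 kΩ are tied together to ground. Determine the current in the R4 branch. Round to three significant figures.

Equivalent of the parallel group: R_p = 1.046 kΩ.
V_A = 45.6 × 1.046/4.066 = 11.73 V.
Branch current I = V_A/R4 = 11.73/1.23 = 9.535 mA.

I ≈ 9.54 mA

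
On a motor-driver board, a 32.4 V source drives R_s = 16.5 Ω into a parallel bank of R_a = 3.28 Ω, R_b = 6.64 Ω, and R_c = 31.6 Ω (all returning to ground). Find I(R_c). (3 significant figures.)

I ≈ 0.113 A

Equivalent of the parallel group: R_p = 2.053 Ω.
V_A by voltage divider: V_A = 32.4 × 2.053/(16.5 + 2.053) = 3.585 V.
I(R_c) = V_A / R_c = 3.585/31.6 = 0.1135 A.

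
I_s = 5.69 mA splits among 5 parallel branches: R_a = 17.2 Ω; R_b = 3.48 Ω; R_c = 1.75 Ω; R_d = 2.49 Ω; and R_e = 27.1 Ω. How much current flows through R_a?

ΣG = 1/17.2 + 1/3.48 + 1/1.75 + 1/2.49 + 1/27.1 = 1.355.
Current divider: I(R_a) = I_s · G_k/ΣG = 5.69 × (0.05814/1.355) = 5.69 × 0.04289 = 0.2441 mA.

I ≈ 0.244 mA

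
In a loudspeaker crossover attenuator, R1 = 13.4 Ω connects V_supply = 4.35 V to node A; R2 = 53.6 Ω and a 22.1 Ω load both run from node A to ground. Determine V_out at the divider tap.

First combine the lower leg with the load: R2 ‖ R_L = 15.65 Ω.
Voltage divider with the loaded lower leg: V_out = 4.35 × 15.65/(13.4 + 15.65) = 4.35 × 0.5387 = 2.343 V.
(Unloaded it would be 3.48 V; the load pulls it down.)

V_out ≈ 2.34 V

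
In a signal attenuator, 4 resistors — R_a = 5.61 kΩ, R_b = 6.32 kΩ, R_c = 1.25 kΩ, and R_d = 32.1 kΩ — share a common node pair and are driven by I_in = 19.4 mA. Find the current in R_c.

Total conductance ΣG = 1/5.61 + 1/6.32 + 1/1.25 + 1/32.1 = 1.168 (units of 1/kΩ).
By the current-divider rule, I = I_in · G_k/ΣG = 19.4 × 0.6851 = 13.29 mA.

I ≈ 13.3 mA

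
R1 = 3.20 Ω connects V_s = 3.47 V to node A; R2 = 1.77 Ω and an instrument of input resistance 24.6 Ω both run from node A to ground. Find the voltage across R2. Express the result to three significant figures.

First combine the lower leg with the load: R2 ‖ R_L = 1.651 Ω.
Voltage divider with the loaded lower leg: V_out = 3.47 × 1.651/(3.20 + 1.651) = 3.47 × 0.3404 = 1.181 V.
(Unloaded it would be 1.24 V; the load pulls it down.)

V_out ≈ 1.18 V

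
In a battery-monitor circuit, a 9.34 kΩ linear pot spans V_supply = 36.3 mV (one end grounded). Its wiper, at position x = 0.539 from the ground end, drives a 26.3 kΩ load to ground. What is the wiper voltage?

V_out ≈ 18.0 mV

The pot divides into 4.306 kΩ above the wiper and 5.034 kΩ below.
Lower segment in parallel with the load: 5.034 ‖ 26.3 = 4.225 kΩ.
Then V_out = V_supply · 4.225/(4.306 + 4.225) = 17.98 mV.
(Unloaded: V_out = x·V_supply = 19.6 mV.)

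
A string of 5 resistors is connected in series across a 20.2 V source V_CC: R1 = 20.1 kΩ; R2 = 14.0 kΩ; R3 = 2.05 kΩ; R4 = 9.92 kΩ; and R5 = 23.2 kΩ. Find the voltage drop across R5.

Series total: ΣR = 20.1 + 14.0 + 2.05 + 9.92 + 23.2 = 69.27 kΩ.
Voltage divider: V = V_CC · (23.20 / 69.27) = 20.2 × 0.3349 = 6.765 V.

V ≈ 6.77 V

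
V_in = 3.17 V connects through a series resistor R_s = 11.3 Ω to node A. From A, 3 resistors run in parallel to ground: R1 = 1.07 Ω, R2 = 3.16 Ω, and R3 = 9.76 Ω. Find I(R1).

I ≈ 0.182 A

Parallel bank: R_p = 1/(1/1.07 + 1/3.16 + 1/9.76) = 0.7388 Ω.
V_A by voltage divider: V_A = 3.17 × 0.7388/(11.3 + 0.7388) = 0.1945 V.
I(R1) = V_A / R1 = 0.1945/1.07 = 0.1818 A.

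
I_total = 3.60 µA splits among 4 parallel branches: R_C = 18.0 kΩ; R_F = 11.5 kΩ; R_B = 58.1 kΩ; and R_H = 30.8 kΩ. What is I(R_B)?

I ≈ 0.322 µA

Conductances: ΣG = 1/18.0 + 1/11.5 + 1/58.1 + 1/30.8 = 0.1922 (1/kΩ).
R_B takes the fraction G_k/ΣG = 0.01721/0.1922 = 0.08956, so I = 3.60 × 0.08956 = 0.3224 µA.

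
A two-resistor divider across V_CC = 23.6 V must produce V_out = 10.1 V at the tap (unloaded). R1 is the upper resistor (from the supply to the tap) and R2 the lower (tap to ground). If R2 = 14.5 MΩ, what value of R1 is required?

R1 ≈ 19.4 MΩ

The divider ratio is R2/(R1+R2) = 10.1/23.6 = 0.4280.
Rearranging, R1 = R2·(1−k)/k = 14.5 × 1.337 = 19.38 MΩ.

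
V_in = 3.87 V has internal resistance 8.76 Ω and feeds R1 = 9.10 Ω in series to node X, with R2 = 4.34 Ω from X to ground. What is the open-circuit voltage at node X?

R1' = 8.76 + 9.10 = 17.86 Ω (source resistance + R1).
Open-circuit (no load on X): V_th = V_in · R2/(R1' + R2) = 3.87 × 4.34/(17.86 + 4.34) = 0.7566 V.

V_th ≈ 0.757 V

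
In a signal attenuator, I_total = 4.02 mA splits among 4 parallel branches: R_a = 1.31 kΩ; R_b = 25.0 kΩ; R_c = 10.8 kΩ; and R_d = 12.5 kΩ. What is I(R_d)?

I ≈ 0.330 mA

ΣG = 1/1.31 + 1/25.0 + 1/10.8 + 1/12.5 = 0.9760.
Current divider: I(R_d) = I_total · G_k/ΣG = 4.02 × (0.08000/0.9760) = 4.02 × 0.08197 = 0.3295 mA.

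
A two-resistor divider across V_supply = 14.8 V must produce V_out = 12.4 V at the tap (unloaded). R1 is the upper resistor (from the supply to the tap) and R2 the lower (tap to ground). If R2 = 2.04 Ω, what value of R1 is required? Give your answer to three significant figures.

R1 ≈ 0.395 Ω

V_out/V_supply = R2/(R1+R2) = 0.8378.
Rearranging, R1 = R2·(1−k)/k = 2.04 × 0.1935 = 0.3948 Ω.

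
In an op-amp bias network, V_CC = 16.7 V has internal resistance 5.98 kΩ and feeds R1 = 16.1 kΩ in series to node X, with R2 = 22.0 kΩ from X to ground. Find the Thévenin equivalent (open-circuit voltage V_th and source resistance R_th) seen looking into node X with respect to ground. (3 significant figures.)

R1' = 5.98 + 16.1 = 22.08 kΩ (source resistance + R1).
V_th is the unloaded tap voltage: V_CC · R2/(R1'+R2) = 16.7 × 0.4991 = 8.335 V.
Zeroing V_CC shorts the top of R1' to ground, so R_th = R1' ‖ R2 = 11.02 kΩ.

V_th ≈ 8.33 V, R_th ≈ 11.0 kΩ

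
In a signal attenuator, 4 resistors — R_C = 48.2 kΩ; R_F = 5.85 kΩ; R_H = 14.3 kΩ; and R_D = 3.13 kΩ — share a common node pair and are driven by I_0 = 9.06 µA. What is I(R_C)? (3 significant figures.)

ΣG = 1/48.2 + 1/5.85 + 1/14.3 + 1/3.13 = 0.5811.
By the current-divider rule, I = I_0 · G_k/ΣG = 9.06 × 0.03570 = 0.3235 µA.

I ≈ 0.323 µA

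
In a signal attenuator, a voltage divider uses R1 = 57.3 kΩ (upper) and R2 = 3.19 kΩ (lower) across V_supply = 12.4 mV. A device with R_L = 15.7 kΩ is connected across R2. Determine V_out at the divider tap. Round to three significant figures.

V_out ≈ 0.548 mV

R2 ‖ R_L = (3.19 × 15.7)/(3.19 + 15.7) = 2.651 kΩ.
Then V_out = V_supply · R2'/(R1 + R2') = 12.4 × 2.651/59.95 = 0.5484 mV.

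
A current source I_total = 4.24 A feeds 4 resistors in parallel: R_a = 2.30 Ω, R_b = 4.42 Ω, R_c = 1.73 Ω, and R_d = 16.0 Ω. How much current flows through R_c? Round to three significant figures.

Total conductance ΣG = 1/2.30 + 1/4.42 + 1/1.73 + 1/16.0 = 1.302 (units of 1/Ω).
By the current-divider rule, I = I_total · G_k/ΣG = 4.24 × 0.4441 = 1.883 A.

I ≈ 1.88 A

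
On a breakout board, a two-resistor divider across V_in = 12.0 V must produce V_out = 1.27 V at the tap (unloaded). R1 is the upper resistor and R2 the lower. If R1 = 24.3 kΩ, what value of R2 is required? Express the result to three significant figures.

R2 ≈ 2.88 kΩ

Required fraction k = V_out/V_in = 0.1058.
R2 = R1 · 0.1058/(1 − 0.1058) = 2.876 kΩ.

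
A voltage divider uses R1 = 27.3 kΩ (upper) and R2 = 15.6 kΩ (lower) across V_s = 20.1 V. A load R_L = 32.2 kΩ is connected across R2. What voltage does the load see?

The load sits in parallel with R2, giving an effective lower resistance R2' = R2·R_L/(R2+R_L) = 10.51 kΩ.
Voltage divider with the loaded lower leg: V_out = 20.1 × 10.51/(27.3 + 10.51) = 20.1 × 0.2779 = 5.587 V.

V_out ≈ 5.59 V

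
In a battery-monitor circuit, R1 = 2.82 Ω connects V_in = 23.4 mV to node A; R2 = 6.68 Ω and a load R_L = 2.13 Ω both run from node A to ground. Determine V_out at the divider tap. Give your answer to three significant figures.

First combine the lower leg with the load: R2 ‖ R_L = 1.615 Ω.
Voltage divider with the loaded lower leg: V_out = 23.4 × 1.615/(2.82 + 1.615) = 23.4 × 0.3642 = 8.521 mV.

V_out ≈ 8.52 mV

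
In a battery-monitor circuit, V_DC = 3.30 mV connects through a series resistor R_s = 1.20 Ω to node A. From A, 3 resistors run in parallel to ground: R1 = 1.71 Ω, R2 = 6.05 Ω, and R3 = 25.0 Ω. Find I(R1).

Equivalent of the parallel group: R_p = 1.266 Ω.
Node voltage V_A = V_DC · R_p/(R_s + R_p) = 3.30 × 0.5133 = 1.694 mV.
I(R1) = V_A / R1 = 1.694/1.71 = 0.9906 mA.

I ≈ 0.991 mA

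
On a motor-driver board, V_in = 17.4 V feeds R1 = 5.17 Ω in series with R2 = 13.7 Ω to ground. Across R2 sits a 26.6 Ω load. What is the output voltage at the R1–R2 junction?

R2 ‖ R_L = (13.7 × 26.6)/(13.7 + 26.6) = 9.043 Ω.
Voltage divider with the loaded lower leg: V_out = 17.4 × 9.043/(5.17 + 9.043) = 17.4 × 0.6362 = 11.07 V.

V_out ≈ 11.1 V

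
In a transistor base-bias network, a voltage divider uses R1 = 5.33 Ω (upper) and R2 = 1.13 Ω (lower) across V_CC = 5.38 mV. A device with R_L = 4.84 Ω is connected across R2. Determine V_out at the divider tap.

V_out ≈ 0.789 mV

The load sits in parallel with R2, giving an effective lower resistance R2' = R2·R_L/(R2+R_L) = 0.9161 Ω.
Voltage divider with the loaded lower leg: V_out = 5.38 × 0.9161/(5.33 + 0.9161) = 5.38 × 0.1467 = 0.7891 mV.
(Unloaded it would be 0.941 mV; the load pulls it down.)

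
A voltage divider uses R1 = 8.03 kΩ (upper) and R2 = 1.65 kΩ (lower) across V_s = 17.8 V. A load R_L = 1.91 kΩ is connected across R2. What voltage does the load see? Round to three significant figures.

V_out ≈ 1.77 V

First combine the lower leg with the load: R2 ‖ R_L = 0.8853 kΩ.
Then V_out = V_s · R2'/(R1 + R2') = 17.8 × 0.8853/8.915 = 1.767 V.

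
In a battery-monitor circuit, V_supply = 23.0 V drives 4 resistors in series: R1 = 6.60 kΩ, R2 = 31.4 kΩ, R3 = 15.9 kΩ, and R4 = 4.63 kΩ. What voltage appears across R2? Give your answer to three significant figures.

V ≈ 12.3 V

Series total: ΣR = 6.60 + 31.4 + 15.9 + 4.63 = 58.53 kΩ.
By the voltage-divider rule, V = 23.0 × 31.40/58.53 = 12.34 V.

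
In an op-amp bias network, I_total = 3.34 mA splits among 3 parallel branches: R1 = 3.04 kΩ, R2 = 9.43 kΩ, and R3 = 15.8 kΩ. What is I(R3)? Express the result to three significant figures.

ΣG = 1/3.04 + 1/9.43 + 1/15.8 = 0.4983.
R3 takes the fraction G_k/ΣG = 0.06329/0.4983 = 0.1270, so I = 3.34 × 0.1270 = 0.4242 mA.

I ≈ 0.424 mA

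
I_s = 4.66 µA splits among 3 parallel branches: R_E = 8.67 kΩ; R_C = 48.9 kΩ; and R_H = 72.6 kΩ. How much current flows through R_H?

Conductances: ΣG = 1/8.67 + 1/48.9 + 1/72.6 = 0.1496 (1/kΩ).
Current divider: I(R_H) = I_s · G_k/ΣG = 4.66 × (0.01377/0.1496) = 4.66 × 0.09209 = 0.4292 µA.

I ≈ 0.429 µA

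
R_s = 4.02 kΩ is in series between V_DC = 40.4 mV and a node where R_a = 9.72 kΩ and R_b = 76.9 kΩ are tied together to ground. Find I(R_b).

Combine the parallel branches: R_p = (1/9.72 + 1/76.9)⁻¹ = 8.629 kΩ.
V_A by voltage divider: V_A = 40.4 × 8.629/(4.02 + 8.629) = 27.56 mV.
Branch current I = V_A/R_b = 27.56/76.9 = 0.3584 µA.
(Equivalently: I_total = 3.194 µA, then current-divider fraction G_k/ΣG = 0.1122.)

I ≈ 0.358 µA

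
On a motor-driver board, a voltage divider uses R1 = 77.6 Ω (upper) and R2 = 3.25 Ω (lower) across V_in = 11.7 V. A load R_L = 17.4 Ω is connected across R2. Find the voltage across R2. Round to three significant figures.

V_out ≈ 0.399 V

R2 ‖ R_L = (3.25 × 17.4)/(3.25 + 17.4) = 2.738 Ω.
Voltage divider with the loaded lower leg: V_out = 11.7 × 2.738/(77.6 + 2.738) = 11.7 × 0.03409 = 0.3988 V.
(Unloaded it would be 0.470 V; the load pulls it down.)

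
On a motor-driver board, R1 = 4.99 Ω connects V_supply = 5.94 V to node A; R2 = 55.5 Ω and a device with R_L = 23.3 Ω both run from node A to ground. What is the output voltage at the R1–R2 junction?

First combine the lower leg with the load: R2 ‖ R_L = 16.41 Ω.
Now apply the divider: V_out = 5.94 × 0.7668 = 4.555 V.

V_out ≈ 4.55 V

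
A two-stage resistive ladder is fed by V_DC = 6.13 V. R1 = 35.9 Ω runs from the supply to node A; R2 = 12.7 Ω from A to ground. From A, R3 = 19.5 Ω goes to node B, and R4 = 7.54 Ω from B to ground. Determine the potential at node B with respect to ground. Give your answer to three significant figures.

V_B ≈ 0.332 V

Node A sees R2 in parallel with the series input of stage 2, R3 + R4 = 27.04 Ω.
R2 ‖ (R3+R4) = 8.641 Ω.
So V_A = 6.13 × 0.1940 = 1.189 V.
V_B = V_A × 0.2788 = 0.3316 V.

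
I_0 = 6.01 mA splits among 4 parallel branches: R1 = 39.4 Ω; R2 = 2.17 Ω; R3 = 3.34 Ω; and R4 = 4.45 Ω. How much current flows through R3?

Total conductance ΣG = 1/39.4 + 1/2.17 + 1/3.34 + 1/4.45 = 1.010 (units of 1/Ω).
R3 takes the fraction G_k/ΣG = 0.2994/1.010 = 0.2963, so I = 6.01 × 0.2963 = 1.781 mA.

I ≈ 1.78 mA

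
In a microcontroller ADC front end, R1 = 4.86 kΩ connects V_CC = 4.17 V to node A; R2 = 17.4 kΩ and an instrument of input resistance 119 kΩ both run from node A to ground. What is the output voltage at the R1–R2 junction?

V_out ≈ 3.16 V

The load sits in parallel with R2, giving an effective lower resistance R2' = R2·R_L/(R2+R_L) = 15.18 kΩ.
Voltage divider with the loaded lower leg: V_out = 4.17 × 15.18/(4.86 + 15.18) = 4.17 × 0.7575 = 3.159 V.
(Unloaded it would be 3.26 V; the load pulls it down.)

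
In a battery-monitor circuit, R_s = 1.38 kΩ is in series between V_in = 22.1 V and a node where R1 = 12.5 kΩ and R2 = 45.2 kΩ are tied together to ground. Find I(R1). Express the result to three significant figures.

Parallel bank: R_p = 1/(1/12.5 + 1/45.2) = 9.792 kΩ.
V_A by voltage divider: V_A = 22.1 × 9.792/(1.38 + 9.792) = 19.37 V.
I(R1) = V_A / R1 = 19.37/12.5 = 1.550 mA.
(Equivalently: I_total = 1.978 mA, then current-divider fraction G_k/ΣG = 0.7834.)

I ≈ 1.55 mA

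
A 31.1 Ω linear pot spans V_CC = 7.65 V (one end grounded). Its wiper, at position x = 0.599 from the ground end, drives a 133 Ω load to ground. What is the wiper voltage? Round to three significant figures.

The pot divides into 12.47 Ω above the wiper and 18.63 Ω below.
R_L loads the lower segment: effective lower R = 16.34 Ω.
Then V_out = V_CC · 16.34/(12.47 + 16.34) = 4.339 V.
(Unloaded: V_out = x·V_CC = 4.58 V.)

V_out ≈ 4.34 V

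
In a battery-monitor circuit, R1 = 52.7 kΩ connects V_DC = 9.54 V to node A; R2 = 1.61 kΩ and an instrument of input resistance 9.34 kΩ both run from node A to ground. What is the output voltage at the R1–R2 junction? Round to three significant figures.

The load sits in parallel with R2, giving an effective lower resistance R2' = R2·R_L/(R2+R_L) = 1.373 kΩ.
Now apply the divider: V_out = 9.54 × 0.02540 = 0.2423 V.

V_out ≈ 0.242 V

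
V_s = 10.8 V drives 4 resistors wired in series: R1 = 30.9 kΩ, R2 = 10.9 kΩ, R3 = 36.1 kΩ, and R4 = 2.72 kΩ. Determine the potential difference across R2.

ΣR = 30.9 + 10.9 + 36.1 + 2.72 = 80.62 kΩ.
By the voltage-divider rule, V = 10.8 × 10.90/80.62 = 1.460 V.

V ≈ 1.46 V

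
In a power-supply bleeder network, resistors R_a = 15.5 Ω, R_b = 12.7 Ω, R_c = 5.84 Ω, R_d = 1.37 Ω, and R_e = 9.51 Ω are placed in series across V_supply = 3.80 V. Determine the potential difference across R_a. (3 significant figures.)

Series total: ΣR = 15.5 + 12.7 + 5.84 + 1.37 + 9.51 = 44.92 Ω.
V = V_supply · R/ΣR = 3.80 × 0.3451 = 1.311 V.

V ≈ 1.31 V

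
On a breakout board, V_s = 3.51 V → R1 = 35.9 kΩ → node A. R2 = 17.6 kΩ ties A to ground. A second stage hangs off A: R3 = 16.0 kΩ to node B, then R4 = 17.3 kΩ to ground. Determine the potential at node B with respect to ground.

The second stage (R3 + R4 = 33.30 kΩ) loads node A in parallel with R2.
Effective lower resistance at A: R2 ‖ 33.30 = 11.51 kΩ.
So V_A = 3.51 × 0.2428 = 0.8524 V.
Stage 2 is unloaded, so V_B = V_A · R4/(R3+R4) = 0.8524 × 17.3/33.30 = 0.4428 V.

V_B ≈ 0.443 V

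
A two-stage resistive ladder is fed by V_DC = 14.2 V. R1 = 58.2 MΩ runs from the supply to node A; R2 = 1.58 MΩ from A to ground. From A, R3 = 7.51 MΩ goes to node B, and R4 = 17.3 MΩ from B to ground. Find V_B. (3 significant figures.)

The second stage (R3 + R4 = 24.81 MΩ) loads node A in parallel with R2.
R2 ‖ (R3+R4) = 1.485 MΩ.
First divider: V_A = V_DC · 1.485/(58.2 + 1.485) = 0.3534 V.
Then the unloaded second divider: V_B = V_A × R4/(R3+R4) = 0.3534 × 0.6973 = 0.2464 V.

V_B ≈ 0.246 V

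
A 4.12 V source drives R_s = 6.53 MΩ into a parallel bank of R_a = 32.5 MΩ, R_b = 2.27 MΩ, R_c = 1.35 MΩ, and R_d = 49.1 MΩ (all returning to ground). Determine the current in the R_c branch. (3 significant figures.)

I ≈ 0.337 µA

Equivalent of the parallel group: R_p = 0.8114 MΩ.
V_A = 4.12 × 0.8114/7.341 = 0.4554 V.
I(R_c) = V_A / R_c = 0.4554/1.35 = 0.3373 µA.
(Equivalently: I_total = 0.5612 µA, then current-divider fraction G_k/ΣG = 0.6011.)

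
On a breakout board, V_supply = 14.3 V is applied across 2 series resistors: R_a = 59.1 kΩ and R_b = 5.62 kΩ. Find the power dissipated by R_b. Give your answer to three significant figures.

P ≈ 0.274 mW

The common current is I = 14.3/64.72 = 0.2210 mA.
V(R_b) = I·R = 1.242 V; P = V·I = 1.242 × 0.2210 = 0.2744 mW.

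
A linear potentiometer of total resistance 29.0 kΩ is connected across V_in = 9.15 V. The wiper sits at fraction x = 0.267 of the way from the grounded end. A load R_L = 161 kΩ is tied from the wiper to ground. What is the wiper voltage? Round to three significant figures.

The pot divides into 21.26 kΩ above the wiper and 7.743 kΩ below.
(x·R_p) ‖ R_L = 7.388 kΩ.
Then V_out = V_in · 7.388/(21.26 + 7.388) = 2.360 V.

V_out ≈ 2.36 V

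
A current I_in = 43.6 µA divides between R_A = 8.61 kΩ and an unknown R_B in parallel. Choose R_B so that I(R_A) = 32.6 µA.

Two-branch current divider: I_A = I_in · R_B/(R_A + R_B).
With f = 0.7477, R_B = R_A · f/(1−f) = 8.61 × 2.964 = 25.52 kΩ.

R_B ≈ 25.5 kΩ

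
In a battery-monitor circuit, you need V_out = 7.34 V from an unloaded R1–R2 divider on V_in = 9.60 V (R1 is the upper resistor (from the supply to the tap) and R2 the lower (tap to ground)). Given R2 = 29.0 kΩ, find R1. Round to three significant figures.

V_out/V_in = R2/(R1+R2) = 0.7646.
So R1 = R2 · (V_in/V_out − 1) = 29.0 × (9.60/7.34 − 1) = 29.0 × 0.3079 = 8.929 kΩ.

R1 ≈ 8.93 kΩ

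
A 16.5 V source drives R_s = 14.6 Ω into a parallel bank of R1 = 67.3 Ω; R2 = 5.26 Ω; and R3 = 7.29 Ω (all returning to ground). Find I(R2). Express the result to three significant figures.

Combine the parallel branches: R_p = (1/67.3 + 1/5.26 + 1/7.29)⁻¹ = 2.923 Ω.
V_A = 16.5 × 2.923/17.52 = 2.752 V.
I(R2) = V_A / R2 = 2.752/5.26 = 0.5232 A.

I ≈ 0.523 A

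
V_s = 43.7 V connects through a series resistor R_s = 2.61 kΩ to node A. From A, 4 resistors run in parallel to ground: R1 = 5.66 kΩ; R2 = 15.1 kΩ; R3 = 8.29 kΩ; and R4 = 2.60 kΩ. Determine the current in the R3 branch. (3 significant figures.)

I ≈ 1.79 mA

Equivalent of the parallel group: R_p = 1.337 kΩ.
V_A by voltage divider: V_A = 43.7 × 1.337/(2.61 + 1.337) = 14.80 V.
I(R3) = V_A / R3 = 14.80/8.29 = 1.785 mA.
(Check via current divider: I_total = 11.07 mA; share G_k/ΣG = 0.1612 → same result.)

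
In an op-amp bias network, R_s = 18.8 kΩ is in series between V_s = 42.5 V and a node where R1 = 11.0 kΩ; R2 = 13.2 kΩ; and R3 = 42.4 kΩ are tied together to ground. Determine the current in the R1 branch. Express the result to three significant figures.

Equivalent of the parallel group: R_p = 5.256 kΩ.
V_A by voltage divider: V_A = 42.5 × 5.256/(18.8 + 5.256) = 9.286 V.
I(R1) = V_A / R1 = 9.286/11.0 = 0.8442 mA.

I ≈ 0.844 mA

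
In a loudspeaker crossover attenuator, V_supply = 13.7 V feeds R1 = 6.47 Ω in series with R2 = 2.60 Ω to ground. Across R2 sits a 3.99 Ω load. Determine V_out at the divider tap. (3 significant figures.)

V_out ≈ 2.68 V

First combine the lower leg with the load: R2 ‖ R_L = 1.574 Ω.
Then V_out = V_supply · R2'/(R1 + R2') = 13.7 × 1.574/8.044 = 2.681 V.
(Unloaded it would be 3.93 V; the load pulls it down.)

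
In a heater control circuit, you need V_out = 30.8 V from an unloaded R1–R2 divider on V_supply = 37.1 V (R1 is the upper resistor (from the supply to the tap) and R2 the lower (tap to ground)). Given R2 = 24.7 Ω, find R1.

R1 ≈ 5.05 Ω

V_out/V_supply = R2/(R1+R2) = 0.8302.
R1 = R2·(1/k − 1) = 24.7 × 0.2045 = 5.052 Ω.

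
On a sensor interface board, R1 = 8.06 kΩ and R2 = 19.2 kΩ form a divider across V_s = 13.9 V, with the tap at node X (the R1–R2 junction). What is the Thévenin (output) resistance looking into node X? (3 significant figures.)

R_th ≈ 5.68 kΩ

With V_s suppressed (replaced by a short), R_th = R1 ‖ R2 = (8.060 × 19.2)/(8.060 + 19.2) = 5.677 kΩ.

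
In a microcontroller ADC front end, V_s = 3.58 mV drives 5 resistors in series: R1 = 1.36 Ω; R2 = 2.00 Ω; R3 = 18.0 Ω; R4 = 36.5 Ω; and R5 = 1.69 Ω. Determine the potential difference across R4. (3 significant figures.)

V ≈ 2.19 mV

Series total: ΣR = 1.36 + 2.00 + 18.0 + 36.5 + 1.69 = 59.55 Ω.
By the voltage-divider rule, V = 3.58 × 36.50/59.55 = 2.194 mV.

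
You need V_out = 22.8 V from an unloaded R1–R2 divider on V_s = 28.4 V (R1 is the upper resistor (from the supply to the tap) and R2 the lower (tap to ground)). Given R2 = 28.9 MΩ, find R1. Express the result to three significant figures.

R1 ≈ 7.10 MΩ

V_out/V_s = R2/(R1+R2) = 0.8028.
Rearranging, R1 = R2·(1−k)/k = 28.9 × 0.2456 = 7.098 MΩ.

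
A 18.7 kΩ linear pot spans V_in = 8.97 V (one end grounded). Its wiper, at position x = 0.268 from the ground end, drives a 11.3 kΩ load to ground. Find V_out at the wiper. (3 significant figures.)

Split the track: R_lower = x·R_p = 5.012 kΩ, R_upper = (1−x)·R_p = 13.69 kΩ.
(x·R_p) ‖ R_L = 3.472 kΩ.
Loaded-divider output: V_out = 8.97 × 0.2023 = 1.815 V.

V_out ≈ 1.81 V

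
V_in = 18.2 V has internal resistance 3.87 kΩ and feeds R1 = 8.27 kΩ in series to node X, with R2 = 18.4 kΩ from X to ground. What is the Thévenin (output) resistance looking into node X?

R1' = 3.87 + 8.27 = 12.14 kΩ (source resistance + R1).
With V_in suppressed (replaced by a short), R_th = R1' ‖ R2 = (12.14 × 18.4)/(12.14 + 18.4) = 7.314 kΩ.

R_th ≈ 7.31 kΩ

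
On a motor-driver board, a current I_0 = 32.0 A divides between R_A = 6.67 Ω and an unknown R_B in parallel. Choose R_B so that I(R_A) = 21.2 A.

Two-branch current divider: I_A = I_0 · R_B/(R_A + R_B).
With f = 0.6625, R_B = R_A · f/(1−f) = 6.67 × 1.963 = 13.09 Ω.

R_B ≈ 13.1 Ω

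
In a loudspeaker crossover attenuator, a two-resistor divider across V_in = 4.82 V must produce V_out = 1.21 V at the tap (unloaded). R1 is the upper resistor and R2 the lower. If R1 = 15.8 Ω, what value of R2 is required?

R2 ≈ 5.30 Ω

V_out/V_in = R2/(R1+R2) = 0.2510.
R2 = R1 · 0.2510/(1 − 0.2510) = 5.296 Ω.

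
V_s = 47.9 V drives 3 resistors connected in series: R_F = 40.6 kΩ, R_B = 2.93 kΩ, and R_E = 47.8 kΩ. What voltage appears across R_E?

V ≈ 25.1 V

Total series resistance ΣR = 40.6 + 2.93 + 47.8 = 91.33 kΩ.
V = V_s · R/ΣR = 47.9 × 0.5234 = 25.07 V.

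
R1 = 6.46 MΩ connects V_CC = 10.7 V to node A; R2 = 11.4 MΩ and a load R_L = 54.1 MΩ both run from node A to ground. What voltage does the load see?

V_out ≈ 6.35 V

The load sits in parallel with R2, giving an effective lower resistance R2' = R2·R_L/(R2+R_L) = 9.416 MΩ.
Voltage divider with the loaded lower leg: V_out = 10.7 × 9.416/(6.46 + 9.416) = 10.7 × 0.5931 = 6.346 V.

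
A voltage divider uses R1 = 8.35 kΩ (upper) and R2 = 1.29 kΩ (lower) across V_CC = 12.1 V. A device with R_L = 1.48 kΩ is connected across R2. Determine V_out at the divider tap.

First combine the lower leg with the load: R2 ‖ R_L = 0.6892 kΩ.
Voltage divider with the loaded lower leg: V_out = 12.1 × 0.6892/(8.35 + 0.6892) = 12.1 × 0.07625 = 0.9226 V.

V_out ≈ 0.923 V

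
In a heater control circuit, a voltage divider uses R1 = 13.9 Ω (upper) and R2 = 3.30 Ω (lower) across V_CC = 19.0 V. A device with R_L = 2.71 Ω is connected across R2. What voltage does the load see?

V_out ≈ 1.84 V

The load sits in parallel with R2, giving an effective lower resistance R2' = R2·R_L/(R2+R_L) = 1.488 Ω.
Voltage divider with the loaded lower leg: V_out = 19.0 × 1.488/(13.9 + 1.488) = 19.0 × 0.09670 = 1.837 V.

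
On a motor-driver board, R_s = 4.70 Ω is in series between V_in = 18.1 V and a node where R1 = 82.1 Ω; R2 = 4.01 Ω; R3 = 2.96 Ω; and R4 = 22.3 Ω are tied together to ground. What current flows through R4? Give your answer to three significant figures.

I ≈ 0.202 A

Equivalent of the parallel group: R_p = 1.552 Ω.
V_A by voltage divider: V_A = 18.1 × 1.552/(4.70 + 1.552) = 4.494 V.
Branch current I = V_A/R4 = 4.494/22.3 = 0.2015 A.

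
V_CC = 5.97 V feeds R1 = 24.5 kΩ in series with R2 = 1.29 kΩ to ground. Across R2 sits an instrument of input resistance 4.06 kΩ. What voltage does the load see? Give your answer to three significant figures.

First combine the lower leg with the load: R2 ‖ R_L = 0.9790 kΩ.
Then V_out = V_CC · R2'/(R1 + R2') = 5.97 × 0.9790/25.48 = 0.2294 V.

V_out ≈ 0.229 V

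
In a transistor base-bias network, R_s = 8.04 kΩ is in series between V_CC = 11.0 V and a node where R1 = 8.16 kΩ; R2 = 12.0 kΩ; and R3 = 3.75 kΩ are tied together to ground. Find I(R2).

I ≈ 0.191 mA

Combine the parallel branches: R_p = (1/8.16 + 1/12.0 + 1/3.75)⁻¹ = 2.116 kΩ.
V_A = 11.0 × 2.116/10.16 = 2.292 V.
Branch current I = V_A/R2 = 2.292/12.0 = 0.1910 mA.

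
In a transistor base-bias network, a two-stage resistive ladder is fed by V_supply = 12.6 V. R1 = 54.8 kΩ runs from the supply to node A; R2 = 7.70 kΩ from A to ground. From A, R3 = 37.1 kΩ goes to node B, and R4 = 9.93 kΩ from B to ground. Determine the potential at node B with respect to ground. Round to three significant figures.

V_B ≈ 0.287 V

Looking into the second stage from A: R3 + R4 = 47.03 kΩ appears in parallel with R2.
Effective lower resistance at A: R2 ‖ 47.03 = 6.617 kΩ.
So V_A = 12.6 × 0.1077 = 1.357 V.
Stage 2 is unloaded, so V_B = V_A · R4/(R3+R4) = 1.357 × 9.93/47.03 = 0.2866 V.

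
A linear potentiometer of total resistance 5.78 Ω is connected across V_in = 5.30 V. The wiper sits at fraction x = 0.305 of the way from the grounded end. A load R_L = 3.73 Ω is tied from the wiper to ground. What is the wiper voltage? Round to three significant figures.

V_out ≈ 1.22 V

The pot divides into 4.017 Ω above the wiper and 1.763 Ω below.
Lower segment in parallel with the load: 1.763 ‖ 3.73 = 1.197 Ω.
Loaded-divider output: V_out = 5.30 × 0.2296 = 1.217 V.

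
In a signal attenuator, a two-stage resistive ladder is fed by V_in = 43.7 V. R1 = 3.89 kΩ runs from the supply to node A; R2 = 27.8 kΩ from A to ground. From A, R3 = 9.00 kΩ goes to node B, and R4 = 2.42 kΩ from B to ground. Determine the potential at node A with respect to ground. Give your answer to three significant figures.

V_A ≈ 29.5 V

The second stage (R3 + R4 = 11.42 kΩ) loads node A in parallel with R2.
Effective lower resistance at A: R2 ‖ 11.42 = 8.095 kΩ.
V_A = 43.7 × 8.095/(3.89 + 8.095) = 29.52 V.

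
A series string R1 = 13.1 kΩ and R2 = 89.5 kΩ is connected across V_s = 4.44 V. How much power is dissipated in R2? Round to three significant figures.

P ≈ 0.168 mW

The common current is I = 4.44/102.6 = 0.04327 mA.
V(R2) = I·R = 3.873 V; P = V·I = 3.873 × 0.04327 = 0.1676 mW.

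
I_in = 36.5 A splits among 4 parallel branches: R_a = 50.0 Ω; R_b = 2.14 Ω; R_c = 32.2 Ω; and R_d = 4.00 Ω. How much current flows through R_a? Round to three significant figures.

I ≈ 0.950 A

ΣG = 1/50.0 + 1/2.14 + 1/32.2 + 1/4.00 = 0.7683.
By the current-divider rule, I = I_in · G_k/ΣG = 36.5 × 0.02603 = 0.9501 A.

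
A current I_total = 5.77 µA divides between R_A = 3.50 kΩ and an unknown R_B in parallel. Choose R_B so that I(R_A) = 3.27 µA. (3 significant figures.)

R_B ≈ 4.58 kΩ

Two-branch current divider: I_A = I_total · R_B/(R_A + R_B).
With f = 0.5667, R_B = R_A · f/(1−f) = 3.50 × 1.308 = 4.578 kΩ.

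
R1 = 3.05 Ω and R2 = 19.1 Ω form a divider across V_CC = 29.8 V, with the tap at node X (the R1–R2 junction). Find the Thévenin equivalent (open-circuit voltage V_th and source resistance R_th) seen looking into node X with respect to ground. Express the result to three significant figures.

With X open, the divider is unloaded: V_th = 29.8 × 19.1/22.15 = 25.70 V.
Looking into X with the source shorted: R_th = R1·R2/(R1+R2) = 3.050 × 19.1/22.15 = 2.630 Ω.

V_th ≈ 25.7 V, R_th ≈ 2.63 Ω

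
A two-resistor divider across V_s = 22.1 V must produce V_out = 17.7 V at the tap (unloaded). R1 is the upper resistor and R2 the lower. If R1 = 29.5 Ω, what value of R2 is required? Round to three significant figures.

R2 ≈ 119 Ω

Required fraction k = V_out/V_s = 0.8009.
Rearranging, R2 = R1·k/(1−k) = 29.5 × 4.023 = 118.7 Ω.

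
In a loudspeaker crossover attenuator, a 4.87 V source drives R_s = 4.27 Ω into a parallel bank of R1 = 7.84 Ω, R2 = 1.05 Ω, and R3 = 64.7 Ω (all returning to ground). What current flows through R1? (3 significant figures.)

I ≈ 0.109 A

Combine the parallel branches: R_p = (1/7.84 + 1/1.05 + 1/64.7)⁻¹ = 0.9129 Ω.
V_A = 4.87 × 0.9129/5.183 = 0.8578 V.
I(R1) = V_A / R1 = 0.8578/7.84 = 0.1094 A.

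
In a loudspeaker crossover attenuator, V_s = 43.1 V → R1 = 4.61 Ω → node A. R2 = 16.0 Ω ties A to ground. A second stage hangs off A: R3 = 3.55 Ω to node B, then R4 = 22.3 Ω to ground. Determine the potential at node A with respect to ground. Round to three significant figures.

Node A sees R2 in parallel with the series input of stage 2, R3 + R4 = 25.85 Ω.
Effective lower resistance at A: R2 ‖ 25.85 = 9.883 Ω.
V_A = 43.1 × 9.883/(4.61 + 9.883) = 29.39 V.

V_A ≈ 29.4 V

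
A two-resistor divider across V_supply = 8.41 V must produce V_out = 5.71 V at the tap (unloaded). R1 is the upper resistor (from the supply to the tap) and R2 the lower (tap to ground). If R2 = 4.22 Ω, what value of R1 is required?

R1 ≈ 2.00 Ω

Required fraction k = V_out/V_supply = 0.6790.
So R1 = R2 · (V_supply/V_out − 1) = 4.22 × (8.41/5.71 − 1) = 4.22 × 0.4729 = 1.995 Ω.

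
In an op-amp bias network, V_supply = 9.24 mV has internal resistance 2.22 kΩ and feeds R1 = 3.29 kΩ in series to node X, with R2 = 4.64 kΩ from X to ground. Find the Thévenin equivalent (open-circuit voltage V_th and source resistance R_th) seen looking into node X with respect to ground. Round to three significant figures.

R1' = 2.22 + 3.29 = 5.510 kΩ (source resistance + R1).
V_th is the unloaded tap voltage: V_supply · R2/(R1'+R2) = 9.24 × 0.4571 = 4.224 mV.
Zeroing V_supply shorts the top of R1' to ground, so R_th = R1' ‖ R2 = 2.519 kΩ.

V_th ≈ 4.22 mV, R_th ≈ 2.52 kΩ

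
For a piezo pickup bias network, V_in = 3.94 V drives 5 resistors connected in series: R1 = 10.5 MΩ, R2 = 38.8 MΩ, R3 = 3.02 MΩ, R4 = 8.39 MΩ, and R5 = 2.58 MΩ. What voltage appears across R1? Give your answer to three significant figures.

V ≈ 0.654 V

Total series resistance ΣR = 10.5 + 38.8 + 3.02 + 8.39 + 2.58 = 63.29 MΩ.
V = V_in · R/ΣR = 3.94 × 0.1659 = 0.6537 V.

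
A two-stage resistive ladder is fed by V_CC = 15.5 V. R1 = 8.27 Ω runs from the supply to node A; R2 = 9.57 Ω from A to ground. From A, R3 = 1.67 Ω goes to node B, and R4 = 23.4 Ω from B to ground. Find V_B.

V_B ≈ 6.59 V

The second stage (R3 + R4 = 25.07 Ω) loads node A in parallel with R2.
Effective lower resistance at A: R2 ‖ 25.07 = 6.926 Ω.
V_A = 15.5 × 6.926/(8.27 + 6.926) = 7.065 V.
V_B = V_A × 0.9334 = 6.594 V.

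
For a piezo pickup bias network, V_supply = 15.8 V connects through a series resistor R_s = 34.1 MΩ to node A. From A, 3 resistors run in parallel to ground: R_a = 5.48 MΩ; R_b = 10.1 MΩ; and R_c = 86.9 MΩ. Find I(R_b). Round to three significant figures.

I ≈ 0.142 µA

Equivalent of the parallel group: R_p = 3.413 MΩ.
V_A by voltage divider: V_A = 15.8 × 3.413/(34.1 + 3.413) = 1.438 V.
I(R_b) = V_A / R_b = 1.438/10.1 = 0.1423 µA.
(Equivalently: I_total = 0.4212 µA, then current-divider fraction G_k/ΣG = 0.3379.)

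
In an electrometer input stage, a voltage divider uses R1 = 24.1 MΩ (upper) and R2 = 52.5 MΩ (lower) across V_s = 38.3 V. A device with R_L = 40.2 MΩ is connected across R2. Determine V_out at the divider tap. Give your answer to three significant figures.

V_out ≈ 18.6 V

R2 ‖ R_L = (52.5 × 40.2)/(52.5 + 40.2) = 22.77 MΩ.
Then V_out = V_s · R2'/(R1 + R2') = 38.3 × 22.77/46.87 = 18.61 V.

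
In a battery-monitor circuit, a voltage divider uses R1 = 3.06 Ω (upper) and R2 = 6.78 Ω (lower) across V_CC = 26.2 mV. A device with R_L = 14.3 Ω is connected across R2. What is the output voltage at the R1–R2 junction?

V_out ≈ 15.7 mV

The load sits in parallel with R2, giving an effective lower resistance R2' = R2·R_L/(R2+R_L) = 4.599 Ω.
Voltage divider with the loaded lower leg: V_out = 26.2 × 4.599/(3.06 + 4.599) = 26.2 × 0.6005 = 15.73 mV.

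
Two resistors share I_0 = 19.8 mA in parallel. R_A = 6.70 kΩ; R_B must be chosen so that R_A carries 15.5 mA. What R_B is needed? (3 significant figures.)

The fraction through R_A equals R_B/(R_A+R_B).
With f = 0.7828, R_B = R_A · f/(1−f) = 6.70 × 3.605 = 24.15 kΩ.

R_B ≈ 24.2 kΩ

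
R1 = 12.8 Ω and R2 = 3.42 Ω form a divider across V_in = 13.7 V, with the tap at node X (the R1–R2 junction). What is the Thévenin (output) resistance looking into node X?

R_th ≈ 2.70 Ω

Looking into X with the source shorted: R_th = R1·R2/(R1+R2) = 12.80 × 3.42/16.22 = 2.699 Ω.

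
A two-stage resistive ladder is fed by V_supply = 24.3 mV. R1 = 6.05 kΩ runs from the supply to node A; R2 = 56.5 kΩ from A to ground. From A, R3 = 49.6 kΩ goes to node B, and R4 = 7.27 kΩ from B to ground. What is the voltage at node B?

The second stage (R3 + R4 = 56.87 kΩ) loads node A in parallel with R2.
R2 ‖ (R3+R4) = 28.34 kΩ.
So V_A = 24.3 × 0.8241 = 20.03 mV.
Then the unloaded second divider: V_B = V_A × R4/(R3+R4) = 20.03 × 0.1278 = 2.560 mV.

V_B ≈ 2.56 mV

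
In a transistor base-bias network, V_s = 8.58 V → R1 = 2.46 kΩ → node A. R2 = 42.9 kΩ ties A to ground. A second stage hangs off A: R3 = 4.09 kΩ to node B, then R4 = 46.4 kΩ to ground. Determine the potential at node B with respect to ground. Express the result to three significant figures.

Looking into the second stage from A: R3 + R4 = 50.49 kΩ appears in parallel with R2.
Effective lower resistance at A: R2 ‖ 50.49 = 23.19 kΩ.
V_A = 8.58 × 23.19/(2.46 + 23.19) = 7.757 V.
Stage 2 is unloaded, so V_B = V_A · R4/(R3+R4) = 7.757 × 46.4/50.49 = 7.129 V.

V_B ≈ 7.13 V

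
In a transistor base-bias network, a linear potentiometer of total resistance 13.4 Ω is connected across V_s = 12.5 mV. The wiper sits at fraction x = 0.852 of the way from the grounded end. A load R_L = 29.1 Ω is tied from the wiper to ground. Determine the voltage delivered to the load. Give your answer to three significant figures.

Split the track: R_lower = x·R_p = 11.42 Ω, R_upper = (1−x)·R_p = 1.983 Ω.
Lower segment in parallel with the load: 11.42 ‖ 29.1 = 8.200 Ω.
Loaded-divider output: V_out = 12.5 × 0.8052 = 10.07 mV.
(Unloaded: V_out = x·V_s = 10.7 mV.)

V_out ≈ 10.1 mV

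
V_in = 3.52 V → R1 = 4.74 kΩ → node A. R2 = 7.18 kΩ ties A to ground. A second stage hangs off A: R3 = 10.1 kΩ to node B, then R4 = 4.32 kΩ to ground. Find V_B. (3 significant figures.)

V_B ≈ 0.530 V

The second stage (R3 + R4 = 14.42 kΩ) loads node A in parallel with R2.
R2 ‖ (R3+R4) = 4.793 kΩ.
V_A = 3.52 × 4.793/(4.74 + 4.793) = 1.770 V.
Stage 2 is unloaded, so V_B = V_A · R4/(R3+R4) = 1.770 × 4.32/14.42 = 0.5302 V.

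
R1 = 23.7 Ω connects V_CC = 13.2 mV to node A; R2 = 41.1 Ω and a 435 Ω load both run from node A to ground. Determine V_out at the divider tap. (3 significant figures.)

V_out ≈ 8.09 mV

R2 ‖ R_L = (41.1 × 435)/(41.1 + 435) = 37.55 Ω.
Now apply the divider: V_out = 13.2 × 0.6131 = 8.093 mV.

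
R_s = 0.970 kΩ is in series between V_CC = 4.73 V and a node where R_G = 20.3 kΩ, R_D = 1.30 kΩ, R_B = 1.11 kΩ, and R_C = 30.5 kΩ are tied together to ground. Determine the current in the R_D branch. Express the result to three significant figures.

Equivalent of the parallel group: R_p = 0.5707 kΩ.
V_A = 4.73 × 0.5707/1.541 = 1.752 V.
I(R_D) = V_A / R_D = 1.752/1.30 = 1.348 mA.

I ≈ 1.35 mA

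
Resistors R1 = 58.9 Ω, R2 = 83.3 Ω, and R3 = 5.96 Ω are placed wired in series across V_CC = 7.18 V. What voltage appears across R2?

Series total: ΣR = 58.9 + 83.3 + 5.96 = 148.2 Ω.
V = V_CC · R/ΣR = 7.18 × 0.5622 = 4.037 V.

V ≈ 4.04 V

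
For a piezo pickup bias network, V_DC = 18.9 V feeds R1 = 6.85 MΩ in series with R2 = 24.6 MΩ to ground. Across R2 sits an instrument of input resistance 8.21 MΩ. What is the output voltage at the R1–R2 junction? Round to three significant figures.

First combine the lower leg with the load: R2 ‖ R_L = 6.156 MΩ.
Voltage divider with the loaded lower leg: V_out = 18.9 × 6.156/(6.85 + 6.156) = 18.9 × 0.4733 = 8.945 V.
(Unloaded it would be 14.8 V; the load pulls it down.)

V_out ≈ 8.95 V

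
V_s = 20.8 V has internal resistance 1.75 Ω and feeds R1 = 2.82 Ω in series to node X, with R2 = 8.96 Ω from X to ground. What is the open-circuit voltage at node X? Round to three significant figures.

V_th ≈ 13.8 V

R1' = 1.75 + 2.82 = 4.570 Ω (source resistance + R1).
V_th is the unloaded tap voltage: V_s · R2/(R1'+R2) = 20.8 × 0.6622 = 13.77 V.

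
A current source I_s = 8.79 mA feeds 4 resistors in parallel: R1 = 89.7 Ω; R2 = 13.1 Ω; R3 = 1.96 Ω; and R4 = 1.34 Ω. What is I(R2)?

ΣG = 1/89.7 + 1/13.1 + 1/1.96 + 1/1.34 = 1.344.
Current divider: I(R2) = I_s · G_k/ΣG = 8.79 × (0.07634/1.344) = 8.79 × 0.05680 = 0.4993 mA.

I ≈ 0.499 mA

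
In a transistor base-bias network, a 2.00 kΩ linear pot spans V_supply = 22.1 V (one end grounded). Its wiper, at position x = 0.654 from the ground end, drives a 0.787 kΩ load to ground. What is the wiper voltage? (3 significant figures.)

V_out ≈ 9.18 V

Split the track: R_lower = x·R_p = 1.308 kΩ, R_upper = (1−x)·R_p = 0.6920 kΩ.
R_L loads the lower segment: effective lower R = 0.4914 kΩ.
V_out = 22.1 × 0.4914/(0.6920 + 0.4914) = 9.176 V.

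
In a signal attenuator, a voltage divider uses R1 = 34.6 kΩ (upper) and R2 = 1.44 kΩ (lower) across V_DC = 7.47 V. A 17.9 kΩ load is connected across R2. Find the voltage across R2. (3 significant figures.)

V_out ≈ 0.277 V

R2 ‖ R_L = (1.44 × 17.9)/(1.44 + 17.9) = 1.333 kΩ.
Voltage divider with the loaded lower leg: V_out = 7.47 × 1.333/(34.6 + 1.333) = 7.47 × 0.03709 = 0.2771 V.
(Unloaded it would be 0.298 V; the load pulls it down.)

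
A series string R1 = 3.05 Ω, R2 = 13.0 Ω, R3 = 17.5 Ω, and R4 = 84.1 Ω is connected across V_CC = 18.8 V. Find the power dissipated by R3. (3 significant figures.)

P ≈ 0.447 W

The common current is I = 18.8/117.6 = 0.1598 A.
P = I²R = 0.02553 × 17.5 = 0.4469 W.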